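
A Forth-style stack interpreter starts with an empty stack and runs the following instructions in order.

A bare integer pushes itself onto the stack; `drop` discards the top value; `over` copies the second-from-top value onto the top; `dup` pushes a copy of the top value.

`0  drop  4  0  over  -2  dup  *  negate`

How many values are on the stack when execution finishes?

0       0
drop    (empty)
4       4
0       4 0
over    4 0 4
-2      4 0 4 -2
dup     4 0 4 -2 -2
*       4 0 4 4
negate  4 0 4 -4

4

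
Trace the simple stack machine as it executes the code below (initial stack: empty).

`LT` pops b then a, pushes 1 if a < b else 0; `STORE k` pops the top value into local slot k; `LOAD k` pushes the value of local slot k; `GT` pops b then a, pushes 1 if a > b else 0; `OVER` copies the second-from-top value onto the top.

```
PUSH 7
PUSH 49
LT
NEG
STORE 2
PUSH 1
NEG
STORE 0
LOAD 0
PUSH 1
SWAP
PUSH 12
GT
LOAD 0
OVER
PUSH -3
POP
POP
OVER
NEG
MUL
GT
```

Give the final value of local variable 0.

PUSH 7  → 7
PUSH 49 → 7 49
LT      → 1
NEG     → -1
STORE 2 → (empty)
PUSH 1  → 1
NEG     → -1
STORE 0 → (empty)
LOAD 0  → -1
PUSH 1  → -1 1
SWAP    → 1 -1
PUSH 12 → 1 -1 12
GT      → 1 0
LOAD 0  → 1 0 -1
OVER    → 1 0 -1 0
PUSH -3 → 1 0 -1 0 -3
POP     → 1 0 -1 0
POP     → 1 0 -1
OVER    → 1 0 -1 0
NEG     → 1 0 -1 0
MUL     → 1 0 0
GT      → 1 0

-1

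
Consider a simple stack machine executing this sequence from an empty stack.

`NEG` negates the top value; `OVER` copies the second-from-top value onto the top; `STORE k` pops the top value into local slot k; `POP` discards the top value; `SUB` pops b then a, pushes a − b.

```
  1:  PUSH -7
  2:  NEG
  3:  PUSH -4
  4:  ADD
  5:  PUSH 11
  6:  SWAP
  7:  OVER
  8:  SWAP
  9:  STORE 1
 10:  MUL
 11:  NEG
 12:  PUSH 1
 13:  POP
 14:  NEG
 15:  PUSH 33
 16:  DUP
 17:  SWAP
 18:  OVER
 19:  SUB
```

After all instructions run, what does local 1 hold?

3

PUSH -7  -7
NEG      7
PUSH -4  7 -4
ADD      3
PUSH 11  3 11
SWAP     11 3
OVER     11 3 11
SWAP     11 11 3
STORE 1  11 11
MUL      121
NEG      -121
PUSH 1   -121 1
POP      -121
NEG      121
PUSH 33  121 33
DUP      121 33 33
SWAP     121 33 33
OVER     121 33 33 33
SUB      121 33 0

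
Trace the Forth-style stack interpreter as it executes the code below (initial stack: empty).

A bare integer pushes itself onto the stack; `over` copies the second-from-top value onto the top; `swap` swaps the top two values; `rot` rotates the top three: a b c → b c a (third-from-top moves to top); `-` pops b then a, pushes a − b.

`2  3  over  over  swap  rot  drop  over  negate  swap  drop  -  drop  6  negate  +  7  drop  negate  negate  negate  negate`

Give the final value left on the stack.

2      → [2]
3      → [2, 3]
over   → [2, 3, 2]
over   → [2, 3, 2, 3]
swap   → [2, 3, 3, 2]
rot    → [2, 3, 2, 3]
drop   → [2, 3, 2]
over   → [2, 3, 2, 3]
negate → [2, 3, 2, -3]
swap   → [2, 3, -3, 2]
drop   → [2, 3, -3]
-      → [2, 6]
drop   → [2]
6      → [2, 6]
negate → [2, -6]
+      → [-4]
7      → [-4, 7]
drop   → [-4]
negate → [4]
negate → [-4]
negate → [4]
negate → [-4]

-4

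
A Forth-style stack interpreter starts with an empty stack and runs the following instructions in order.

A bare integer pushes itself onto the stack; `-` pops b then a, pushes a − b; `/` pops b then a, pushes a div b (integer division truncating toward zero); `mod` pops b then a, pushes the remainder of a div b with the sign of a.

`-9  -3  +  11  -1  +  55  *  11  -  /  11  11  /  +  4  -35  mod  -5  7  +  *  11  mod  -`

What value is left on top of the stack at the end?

-7

-9  : -9
-3  : -9 -3
+   : -12
11  : -12 11
-1  : -12 11 -1
+   : -12 10
55  : -12 10 55
*   : -12 550
11  : -12 550 11
-   : -12 539
/   : 0
11  : 0 11
11  : 0 11 11
/   : 0 1
+   : 1
4   : 1 4
-35 : 1 4 -35
mod : 1 4
-5  : 1 4 -5
7   : 1 4 -5 7
+   : 1 4 2
*   : 1 8
11  : 1 8 11
mod : 1 8
-   : -7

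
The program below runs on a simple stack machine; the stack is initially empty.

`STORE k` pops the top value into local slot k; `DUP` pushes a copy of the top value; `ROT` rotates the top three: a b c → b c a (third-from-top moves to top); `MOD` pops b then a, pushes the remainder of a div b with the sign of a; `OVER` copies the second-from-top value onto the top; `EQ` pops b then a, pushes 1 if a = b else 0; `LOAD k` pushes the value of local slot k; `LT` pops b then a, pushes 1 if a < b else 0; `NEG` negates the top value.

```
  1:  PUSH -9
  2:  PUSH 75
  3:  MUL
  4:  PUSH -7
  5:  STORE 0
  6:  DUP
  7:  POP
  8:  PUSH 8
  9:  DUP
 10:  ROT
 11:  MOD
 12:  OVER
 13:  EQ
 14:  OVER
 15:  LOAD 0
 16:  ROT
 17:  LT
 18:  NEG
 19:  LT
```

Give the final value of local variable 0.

-7

PUSH -9 : -9
PUSH 75 : -9 75
MUL     : -675
PUSH -7 : -675 -7
STORE 0 : -675
DUP     : -675 -675
POP     : -675
PUSH 8  : -675 8
DUP     : -675 8 8
ROT     : 8 8 -675
MOD     : 8 8
OVER    : 8 8 8
EQ      : 8 1
OVER    : 8 1 8
LOAD 0  : 8 1 8 -7
ROT     : 8 8 -7 1
LT      : 8 8 1
NEG     : 8 8 -1
LT      : 8 0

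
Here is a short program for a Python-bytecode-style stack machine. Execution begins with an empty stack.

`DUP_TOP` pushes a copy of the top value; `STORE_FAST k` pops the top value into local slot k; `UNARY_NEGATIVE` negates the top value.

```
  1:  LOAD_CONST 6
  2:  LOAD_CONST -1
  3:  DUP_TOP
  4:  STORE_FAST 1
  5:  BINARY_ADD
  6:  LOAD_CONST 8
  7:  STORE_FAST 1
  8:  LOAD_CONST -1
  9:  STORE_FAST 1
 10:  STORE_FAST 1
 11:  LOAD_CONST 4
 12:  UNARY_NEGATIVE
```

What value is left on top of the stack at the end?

-4

LOAD_CONST 6   → [6]
LOAD_CONST -1  → [6, -1]
DUP_TOP        → [6, -1, -1]
STORE_FAST 1   → [6, -1]
BINARY_ADD     → [5]
LOAD_CONST 8   → [5, 8]
STORE_FAST 1   → [5]
LOAD_CONST -1  → [5, -1]
STORE_FAST 1   → [5]
STORE_FAST 1   → []
LOAD_CONST 4   → [4]
UNARY_NEGATIVE → [-4]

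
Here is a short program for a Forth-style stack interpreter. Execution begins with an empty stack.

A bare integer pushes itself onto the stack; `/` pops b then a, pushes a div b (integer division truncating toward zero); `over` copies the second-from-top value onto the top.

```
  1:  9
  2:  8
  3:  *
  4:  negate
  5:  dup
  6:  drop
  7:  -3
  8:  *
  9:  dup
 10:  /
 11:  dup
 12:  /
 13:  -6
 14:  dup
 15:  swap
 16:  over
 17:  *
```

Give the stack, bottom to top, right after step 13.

9      : 9
8      : 9 8
*      : 72
negate : -72
dup    : -72 -72
drop   : -72
-3     : -72 -3
*      : 216
dup    : 216 216
/      : 1
dup    : 1 1
/      : 1
-6     : 1 -6

[1, -6]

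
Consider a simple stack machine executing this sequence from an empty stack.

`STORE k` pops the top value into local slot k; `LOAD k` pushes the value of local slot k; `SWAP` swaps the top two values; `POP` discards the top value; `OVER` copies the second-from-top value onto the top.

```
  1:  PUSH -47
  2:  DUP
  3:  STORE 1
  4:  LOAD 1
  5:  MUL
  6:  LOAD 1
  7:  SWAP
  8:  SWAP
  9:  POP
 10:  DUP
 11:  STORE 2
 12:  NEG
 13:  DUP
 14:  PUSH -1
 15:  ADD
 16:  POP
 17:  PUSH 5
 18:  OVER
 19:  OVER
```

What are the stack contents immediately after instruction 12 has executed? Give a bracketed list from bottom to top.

[-2209]

PUSH -47  -47
DUP       -47 -47
STORE 1   -47
LOAD 1    -47 -47
MUL       2209
LOAD 1    2209 -47
SWAP      -47 2209
SWAP      2209 -47
POP       2209
DUP       2209 2209
STORE 2   2209
NEG       -2209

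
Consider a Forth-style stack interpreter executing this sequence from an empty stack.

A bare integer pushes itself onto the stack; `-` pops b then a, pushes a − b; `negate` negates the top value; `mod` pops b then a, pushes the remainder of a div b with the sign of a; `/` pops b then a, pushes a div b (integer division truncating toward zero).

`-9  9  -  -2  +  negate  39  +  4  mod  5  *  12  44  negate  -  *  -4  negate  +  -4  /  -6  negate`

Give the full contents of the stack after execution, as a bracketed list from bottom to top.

-9     : [-9]
9      : [-9, 9]
-      : [-18]
-2     : [-18, -2]
+      : [-20]
negate : [20]
39     : [20, 39]
+      : [59]
4      : [59, 4]
mod    : [3]
5      : [3, 5]
*      : [15]
12     : [15, 12]
44     : [15, 12, 44]
negate : [15, 12, -44]
-      : [15, 56]
*      : [840]
-4     : [840, -4]
negate : [840, 4]
+      : [844]
-4     : [844, -4]
/      : [-211]
-6     : [-211, -6]
negate : [-211, 6]

[-211, 6]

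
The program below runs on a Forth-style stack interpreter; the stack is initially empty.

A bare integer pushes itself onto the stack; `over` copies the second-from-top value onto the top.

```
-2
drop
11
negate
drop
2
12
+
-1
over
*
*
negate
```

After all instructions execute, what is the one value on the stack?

-2     -> [-2]
drop   -> []
11     -> [11]
negate -> [-11]
drop   -> []
2      -> [2]
12     -> [2, 12]
+      -> [14]
-1     -> [14, -1]
over   -> [14, -1, 14]
*      -> [14, -14]
*      -> [-196]
negate -> [196]

196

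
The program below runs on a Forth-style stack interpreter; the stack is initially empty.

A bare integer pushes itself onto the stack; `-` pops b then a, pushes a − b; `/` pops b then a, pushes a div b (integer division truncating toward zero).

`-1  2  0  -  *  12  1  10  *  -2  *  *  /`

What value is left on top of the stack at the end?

0

-1 -> [-1]
2  -> [-1, 2]
0  -> [-1, 2, 0]
-  -> [-1, 2]
*  -> [-2]
12 -> [-2, 12]
1  -> [-2, 12, 1]
10 -> [-2, 12, 1, 10]
*  -> [-2, 12, 10]
-2 -> [-2, 12, 10, -2]
*  -> [-2, 12, -20]
*  -> [-2, -240]
/  -> [0]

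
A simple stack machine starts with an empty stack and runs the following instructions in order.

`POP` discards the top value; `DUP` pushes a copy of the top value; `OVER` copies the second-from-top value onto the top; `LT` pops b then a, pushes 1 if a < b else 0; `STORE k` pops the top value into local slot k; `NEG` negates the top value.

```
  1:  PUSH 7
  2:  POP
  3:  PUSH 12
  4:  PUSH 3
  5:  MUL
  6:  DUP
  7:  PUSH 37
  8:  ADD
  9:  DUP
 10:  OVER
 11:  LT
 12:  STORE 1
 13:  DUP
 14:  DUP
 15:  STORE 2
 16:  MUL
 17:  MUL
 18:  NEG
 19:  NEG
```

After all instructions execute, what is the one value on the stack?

PUSH 7  → 7
POP     → (empty)
PUSH 12 → 12
PUSH 3  → 12 3
MUL     → 36
DUP     → 36 36
PUSH 37 → 36 36 37
ADD     → 36 73
DUP     → 36 73 73
OVER    → 36 73 73 73
LT      → 36 73 0
STORE 1 → 36 73
DUP     → 36 73 73
DUP     → 36 73 73 73
STORE 2 → 36 73 73
MUL     → 36 5329
MUL     → 191844
NEG     → -191844
NEG     → 191844

191844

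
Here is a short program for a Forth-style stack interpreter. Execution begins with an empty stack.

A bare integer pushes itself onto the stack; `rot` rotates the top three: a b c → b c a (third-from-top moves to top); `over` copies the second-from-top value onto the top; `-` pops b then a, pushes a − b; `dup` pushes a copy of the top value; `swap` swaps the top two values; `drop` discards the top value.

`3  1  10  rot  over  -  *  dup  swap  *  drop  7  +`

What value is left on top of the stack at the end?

3    : [3]
1    : [3, 1]
10   : [3, 1, 10]
rot  : [1, 10, 3]
over : [1, 10, 3, 10]
-    : [1, 10, -7]
*    : [1, -70]
dup  : [1, -70, -70]
swap : [1, -70, -70]
*    : [1, 4900]
drop : [1]
7    : [1, 7]
+    : [8]

8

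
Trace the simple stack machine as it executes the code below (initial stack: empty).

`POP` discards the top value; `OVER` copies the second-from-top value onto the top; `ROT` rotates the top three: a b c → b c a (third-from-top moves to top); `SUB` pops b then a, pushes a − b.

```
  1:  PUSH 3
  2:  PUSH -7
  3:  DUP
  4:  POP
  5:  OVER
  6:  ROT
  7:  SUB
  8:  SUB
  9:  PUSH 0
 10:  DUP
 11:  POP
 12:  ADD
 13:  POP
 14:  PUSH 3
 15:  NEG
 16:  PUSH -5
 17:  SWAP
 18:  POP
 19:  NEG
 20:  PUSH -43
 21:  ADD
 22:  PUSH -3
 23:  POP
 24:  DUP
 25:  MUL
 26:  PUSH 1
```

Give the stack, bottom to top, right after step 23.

[-38]

PUSH 3   : 3
PUSH -7  : 3 -7
DUP      : 3 -7 -7
POP      : 3 -7
OVER     : 3 -7 3
ROT      : -7 3 3
SUB      : -7 0
SUB      : -7
PUSH 0   : -7 0
DUP      : -7 0 0
POP      : -7 0
ADD      : -7
POP      : (empty)
PUSH 3   : 3
NEG      : -3
PUSH -5  : -3 -5
SWAP     : -5 -3
POP      : -5
NEG      : 5
PUSH -43 : 5 -43
ADD      : -38
PUSH -3  : -38 -3
POP      : -38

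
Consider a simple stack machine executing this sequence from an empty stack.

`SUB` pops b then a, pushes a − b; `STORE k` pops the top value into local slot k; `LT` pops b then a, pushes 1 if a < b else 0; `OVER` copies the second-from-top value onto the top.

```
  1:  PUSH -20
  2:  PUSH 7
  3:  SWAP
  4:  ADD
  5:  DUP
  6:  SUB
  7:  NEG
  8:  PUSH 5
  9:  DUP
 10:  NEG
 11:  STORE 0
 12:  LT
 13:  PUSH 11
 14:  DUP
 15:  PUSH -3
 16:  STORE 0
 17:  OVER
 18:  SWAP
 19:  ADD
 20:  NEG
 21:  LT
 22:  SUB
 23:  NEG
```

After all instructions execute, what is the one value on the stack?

PUSH -20 -> [-20]
PUSH 7   -> [-20, 7]
SWAP     -> [7, -20]
ADD      -> [-13]
DUP      -> [-13, -13]
SUB      -> [0]
NEG      -> [0]
PUSH 5   -> [0, 5]
DUP      -> [0, 5, 5]
NEG      -> [0, 5, -5]
STORE 0  -> [0, 5]
LT       -> [1]
PUSH 11  -> [1, 11]
DUP      -> [1, 11, 11]
PUSH -3  -> [1, 11, 11, -3]
STORE 0  -> [1, 11, 11]
OVER     -> [1, 11, 11, 11]
SWAP     -> [1, 11, 11, 11]
ADD      -> [1, 11, 22]
NEG      -> [1, 11, -22]
LT       -> [1, 0]
SUB      -> [1]
NEG      -> [-1]

-1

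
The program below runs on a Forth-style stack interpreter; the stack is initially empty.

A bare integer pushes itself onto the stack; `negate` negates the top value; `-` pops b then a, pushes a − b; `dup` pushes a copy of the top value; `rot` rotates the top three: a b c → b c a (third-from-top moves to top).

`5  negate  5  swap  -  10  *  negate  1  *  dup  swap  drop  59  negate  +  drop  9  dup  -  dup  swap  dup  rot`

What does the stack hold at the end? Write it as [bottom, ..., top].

[0, 0, 0]

5       [5]
negate  [-5]
5       [-5, 5]
swap    [5, -5]
-       [10]
10      [10, 10]
*       [100]
negate  [-100]
1       [-100, 1]
*       [-100]
dup     [-100, -100]
swap    [-100, -100]
drop    [-100]
59      [-100, 59]
negate  [-100, -59]
+       [-159]
drop    []
9       [9]
dup     [9, 9]
-       [0]
dup     [0, 0]
swap    [0, 0]
dup     [0, 0, 0]
rot     [0, 0, 0]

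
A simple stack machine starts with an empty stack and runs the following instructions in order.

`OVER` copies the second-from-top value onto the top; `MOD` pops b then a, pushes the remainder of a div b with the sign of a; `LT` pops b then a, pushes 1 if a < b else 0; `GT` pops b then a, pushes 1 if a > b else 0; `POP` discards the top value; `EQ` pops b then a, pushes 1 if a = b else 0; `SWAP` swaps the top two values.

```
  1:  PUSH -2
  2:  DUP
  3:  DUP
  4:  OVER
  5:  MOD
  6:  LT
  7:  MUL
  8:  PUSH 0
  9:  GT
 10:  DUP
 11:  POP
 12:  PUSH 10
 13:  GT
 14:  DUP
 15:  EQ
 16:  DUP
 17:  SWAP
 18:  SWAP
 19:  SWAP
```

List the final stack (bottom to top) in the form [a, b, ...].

[1, 1]

PUSH -2 : [-2]
DUP     : [-2, -2]
DUP     : [-2, -2, -2]
OVER    : [-2, -2, -2, -2]
MOD     : [-2, -2, 0]
LT      : [-2, 1]
MUL     : [-2]
PUSH 0  : [-2, 0]
GT      : [0]
DUP     : [0, 0]
POP     : [0]
PUSH 10 : [0, 10]
GT      : [0]
DUP     : [0, 0]
EQ      : [1]
DUP     : [1, 1]
SWAP    : [1, 1]
SWAP    : [1, 1]
SWAP    : [1, 1]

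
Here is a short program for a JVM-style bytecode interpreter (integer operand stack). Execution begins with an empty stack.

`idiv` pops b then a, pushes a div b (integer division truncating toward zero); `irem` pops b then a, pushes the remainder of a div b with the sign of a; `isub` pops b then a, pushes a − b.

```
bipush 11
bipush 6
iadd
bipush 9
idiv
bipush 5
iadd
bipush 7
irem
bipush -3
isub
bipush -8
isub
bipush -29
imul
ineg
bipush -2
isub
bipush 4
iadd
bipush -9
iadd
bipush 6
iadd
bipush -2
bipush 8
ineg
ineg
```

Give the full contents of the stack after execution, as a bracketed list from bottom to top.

bipush 11   11
bipush 6    11 6
iadd        17
bipush 9    17 9
idiv        1
bipush 5    1 5
iadd        6
bipush 7    6 7
irem        6
bipush -3   6 -3
isub        9
bipush -8   9 -8
isub        17
bipush -29  17 -29
imul        -493
ineg        493
bipush -2   493 -2
isub        495
bipush 4    495 4
iadd        499
bipush -9   499 -9
iadd        490
bipush 6    490 6
iadd        496
bipush -2   496 -2
bipush 8    496 -2 8
ineg        496 -2 -8
ineg        496 -2 8

[496, -2, 8]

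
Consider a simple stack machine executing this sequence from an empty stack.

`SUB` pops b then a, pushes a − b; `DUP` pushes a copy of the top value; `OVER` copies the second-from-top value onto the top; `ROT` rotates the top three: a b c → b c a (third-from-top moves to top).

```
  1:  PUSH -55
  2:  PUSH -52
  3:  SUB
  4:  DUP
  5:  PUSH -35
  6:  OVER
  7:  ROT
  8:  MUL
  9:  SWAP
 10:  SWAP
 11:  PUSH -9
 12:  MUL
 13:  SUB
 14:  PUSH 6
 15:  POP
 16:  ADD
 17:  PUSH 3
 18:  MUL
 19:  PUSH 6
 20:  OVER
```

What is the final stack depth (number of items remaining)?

3

PUSH -55 -> -55
PUSH -52 -> -55 -52
SUB      -> -3
DUP      -> -3 -3
PUSH -35 -> -3 -3 -35
OVER     -> -3 -3 -35 -3
ROT      -> -3 -35 -3 -3
MUL      -> -3 -35 9
SWAP     -> -3 9 -35
SWAP     -> -3 -35 9
PUSH -9  -> -3 -35 9 -9
MUL      -> -3 -35 -81
SUB      -> -3 46
PUSH 6   -> -3 46 6
POP      -> -3 46
ADD      -> 43
PUSH 3   -> 43 3
MUL      -> 129
PUSH 6   -> 129 6
OVER     -> 129 6 129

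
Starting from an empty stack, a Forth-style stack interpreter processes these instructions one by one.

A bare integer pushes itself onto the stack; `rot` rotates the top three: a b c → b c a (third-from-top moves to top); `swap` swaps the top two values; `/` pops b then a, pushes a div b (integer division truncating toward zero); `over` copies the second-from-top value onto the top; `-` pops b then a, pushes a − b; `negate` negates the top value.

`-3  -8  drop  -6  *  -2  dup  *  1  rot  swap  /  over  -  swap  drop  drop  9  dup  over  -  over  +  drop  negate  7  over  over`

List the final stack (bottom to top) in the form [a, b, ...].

[-9, 7, -9, 7]

-3     : -3
-8     : -3 -8
drop   : -3
-6     : -3 -6
*      : 18
-2     : 18 -2
dup    : 18 -2 -2
*      : 18 4
1      : 18 4 1
rot    : 4 1 18
swap   : 4 18 1
/      : 4 18
over   : 4 18 4
-      : 4 14
swap   : 14 4
drop   : 14
drop   : (empty)
9      : 9
dup    : 9 9
over   : 9 9 9
-      : 9 0
over   : 9 0 9
+      : 9 9
drop   : 9
negate : -9
7      : -9 7
over   : -9 7 -9
over   : -9 7 -9 7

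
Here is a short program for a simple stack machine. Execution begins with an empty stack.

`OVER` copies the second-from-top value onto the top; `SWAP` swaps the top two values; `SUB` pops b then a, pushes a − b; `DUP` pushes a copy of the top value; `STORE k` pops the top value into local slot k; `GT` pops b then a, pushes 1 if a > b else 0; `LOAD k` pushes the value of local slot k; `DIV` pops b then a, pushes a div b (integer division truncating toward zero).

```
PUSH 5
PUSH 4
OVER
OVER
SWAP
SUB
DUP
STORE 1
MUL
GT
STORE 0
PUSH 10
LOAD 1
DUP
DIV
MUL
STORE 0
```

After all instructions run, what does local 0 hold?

PUSH 5  -> 5
PUSH 4  -> 5 4
OVER    -> 5 4 5
OVER    -> 5 4 5 4
SWAP    -> 5 4 4 5
SUB     -> 5 4 -1
DUP     -> 5 4 -1 -1
STORE 1 -> 5 4 -1
MUL     -> 5 -4
GT      -> 1
STORE 0 -> (empty)
PUSH 10 -> 10
LOAD 1  -> 10 -1
DUP     -> 10 -1 -1
DIV     -> 10 1
MUL     -> 10
STORE 0 -> (empty)

10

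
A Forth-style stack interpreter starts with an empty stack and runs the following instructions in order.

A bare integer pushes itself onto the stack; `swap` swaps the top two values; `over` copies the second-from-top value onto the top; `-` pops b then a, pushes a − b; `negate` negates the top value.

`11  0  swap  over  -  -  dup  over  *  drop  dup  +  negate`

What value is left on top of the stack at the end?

22

11     : 11
0      : 11 0
swap   : 0 11
over   : 0 11 0
-      : 0 11
-      : -11
dup    : -11 -11
over   : -11 -11 -11
*      : -11 121
drop   : -11
dup    : -11 -11
+      : -22
negate : 22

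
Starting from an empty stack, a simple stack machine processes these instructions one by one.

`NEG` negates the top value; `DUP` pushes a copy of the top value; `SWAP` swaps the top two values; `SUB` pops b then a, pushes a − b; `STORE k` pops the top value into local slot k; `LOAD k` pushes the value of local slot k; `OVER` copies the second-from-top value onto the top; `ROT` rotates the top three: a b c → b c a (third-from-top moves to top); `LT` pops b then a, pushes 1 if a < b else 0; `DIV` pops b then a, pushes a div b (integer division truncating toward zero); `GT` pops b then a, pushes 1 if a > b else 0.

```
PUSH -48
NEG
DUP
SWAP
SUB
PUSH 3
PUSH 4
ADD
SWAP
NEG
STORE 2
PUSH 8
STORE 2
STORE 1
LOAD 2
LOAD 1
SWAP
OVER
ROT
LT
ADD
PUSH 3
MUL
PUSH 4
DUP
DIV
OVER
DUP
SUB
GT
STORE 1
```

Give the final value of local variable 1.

PUSH -48 → [-48]
NEG      → [48]
DUP      → [48, 48]
SWAP     → [48, 48]
SUB      → [0]
PUSH 3   → [0, 3]
PUSH 4   → [0, 3, 4]
ADD      → [0, 7]
SWAP     → [7, 0]
NEG      → [7, 0]
STORE 2  → [7]
PUSH 8   → [7, 8]
STORE 2  → [7]
STORE 1  → []
LOAD 2   → [8]
LOAD 1   → [8, 7]
SWAP     → [7, 8]
OVER     → [7, 8, 7]
ROT      → [8, 7, 7]
LT       → [8, 0]
ADD      → [8]
PUSH 3   → [8, 3]
MUL      → [24]
PUSH 4   → [24, 4]
DUP      → [24, 4, 4]
DIV      → [24, 1]
OVER     → [24, 1, 24]
DUP      → [24, 1, 24, 24]
SUB      → [24, 1, 0]
GT       → [24, 1]
STORE 1  → [24]

1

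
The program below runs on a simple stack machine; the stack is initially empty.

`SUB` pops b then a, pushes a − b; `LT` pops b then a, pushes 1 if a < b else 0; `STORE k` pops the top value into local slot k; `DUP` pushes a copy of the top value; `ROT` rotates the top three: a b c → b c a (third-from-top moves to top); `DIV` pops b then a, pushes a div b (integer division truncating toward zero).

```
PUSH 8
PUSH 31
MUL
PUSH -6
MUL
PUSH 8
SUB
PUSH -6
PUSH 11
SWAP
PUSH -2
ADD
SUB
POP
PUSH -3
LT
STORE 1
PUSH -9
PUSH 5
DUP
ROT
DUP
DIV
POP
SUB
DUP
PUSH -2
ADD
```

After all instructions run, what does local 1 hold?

PUSH 8   [8]
PUSH 31  [8, 31]
MUL      [248]
PUSH -6  [248, -6]
MUL      [-1488]
PUSH 8   [-1488, 8]
SUB      [-1496]
PUSH -6  [-1496, -6]
PUSH 11  [-1496, -6, 11]
SWAP     [-1496, 11, -6]
PUSH -2  [-1496, 11, -6, -2]
ADD      [-1496, 11, -8]
SUB      [-1496, 19]
POP      [-1496]
PUSH -3  [-1496, -3]
LT       [1]
STORE 1  []
PUSH -9  [-9]
PUSH 5   [-9, 5]
DUP      [-9, 5, 5]
ROT      [5, 5, -9]
DUP      [5, 5, -9, -9]
DIV      [5, 5, 1]
POP      [5, 5]
SUB      [0]
DUP      [0, 0]
PUSH -2  [0, 0, -2]
ADD      [0, -2]

1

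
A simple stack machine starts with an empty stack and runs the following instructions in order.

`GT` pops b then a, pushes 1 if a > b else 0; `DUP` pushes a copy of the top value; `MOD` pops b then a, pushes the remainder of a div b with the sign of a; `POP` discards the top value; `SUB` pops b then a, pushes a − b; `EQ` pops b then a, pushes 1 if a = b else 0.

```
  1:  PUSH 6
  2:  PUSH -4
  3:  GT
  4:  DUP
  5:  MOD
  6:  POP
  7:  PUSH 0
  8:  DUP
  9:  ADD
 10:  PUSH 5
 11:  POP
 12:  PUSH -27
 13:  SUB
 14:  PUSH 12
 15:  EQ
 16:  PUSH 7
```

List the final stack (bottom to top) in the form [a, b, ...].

[0, 7]

PUSH 6   : [6]
PUSH -4  : [6, -4]
GT       : [1]
DUP      : [1, 1]
MOD      : [0]
POP      : []
PUSH 0   : [0]
DUP      : [0, 0]
ADD      : [0]
PUSH 5   : [0, 5]
POP      : [0]
PUSH -27 : [0, -27]
SUB      : [27]
PUSH 12  : [27, 12]
EQ       : [0]
PUSH 7   : [0, 7]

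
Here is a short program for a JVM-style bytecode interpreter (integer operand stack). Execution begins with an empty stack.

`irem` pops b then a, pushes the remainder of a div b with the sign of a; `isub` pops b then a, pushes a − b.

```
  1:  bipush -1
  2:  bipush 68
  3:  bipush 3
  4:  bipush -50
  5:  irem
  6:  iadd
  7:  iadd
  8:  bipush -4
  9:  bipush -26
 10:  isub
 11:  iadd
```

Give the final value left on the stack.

92

bipush -1  → -1
bipush 68  → -1 68
bipush 3   → -1 68 3
bipush -50 → -1 68 3 -50
irem       → -1 68 3
iadd       → -1 71
iadd       → 70
bipush -4  → 70 -4
bipush -26 → 70 -4 -26
isub       → 70 22
iadd       → 92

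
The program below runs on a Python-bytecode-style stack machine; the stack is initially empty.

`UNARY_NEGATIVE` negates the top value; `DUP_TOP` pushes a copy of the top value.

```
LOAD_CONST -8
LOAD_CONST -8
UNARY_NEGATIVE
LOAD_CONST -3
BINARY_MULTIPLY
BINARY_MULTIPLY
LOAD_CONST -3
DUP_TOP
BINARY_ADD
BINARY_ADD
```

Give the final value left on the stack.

186

LOAD_CONST -8   -> -8
LOAD_CONST -8   -> -8 -8
UNARY_NEGATIVE  -> -8 8
LOAD_CONST -3   -> -8 8 -3
BINARY_MULTIPLY -> -8 -24
BINARY_MULTIPLY -> 192
LOAD_CONST -3   -> 192 -3
DUP_TOP         -> 192 -3 -3
BINARY_ADD      -> 192 -6
BINARY_ADD      -> 186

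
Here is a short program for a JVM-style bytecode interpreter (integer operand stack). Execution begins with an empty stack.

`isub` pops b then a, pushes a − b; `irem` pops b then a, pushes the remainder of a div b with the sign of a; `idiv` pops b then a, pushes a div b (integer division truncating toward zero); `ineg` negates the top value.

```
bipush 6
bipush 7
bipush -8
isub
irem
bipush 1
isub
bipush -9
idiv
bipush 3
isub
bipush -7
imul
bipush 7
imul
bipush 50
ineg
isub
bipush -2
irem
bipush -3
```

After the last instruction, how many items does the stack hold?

2

bipush 6  → [6]
bipush 7  → [6, 7]
bipush -8 → [6, 7, -8]
isub      → [6, 15]
irem      → [6]
bipush 1  → [6, 1]
isub      → [5]
bipush -9 → [5, -9]
idiv      → [0]
bipush 3  → [0, 3]
isub      → [-3]
bipush -7 → [-3, -7]
imul      → [21]
bipush 7  → [21, 7]
imul      → [147]
bipush 50 → [147, 50]
ineg      → [147, -50]
isub      → [197]
bipush -2 → [197, -2]
irem      → [1]
bipush -3 → [1, -3]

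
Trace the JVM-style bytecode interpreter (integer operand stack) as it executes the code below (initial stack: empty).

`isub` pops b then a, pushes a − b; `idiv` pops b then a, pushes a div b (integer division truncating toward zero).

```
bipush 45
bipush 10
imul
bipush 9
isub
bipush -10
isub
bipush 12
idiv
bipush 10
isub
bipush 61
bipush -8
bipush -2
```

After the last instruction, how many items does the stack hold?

4

bipush 45   [45]
bipush 10   [45, 10]
imul        [450]
bipush 9    [450, 9]
isub        [441]
bipush -10  [441, -10]
isub        [451]
bipush 12   [451, 12]
idiv        [37]
bipush 10   [37, 10]
isub        [27]
bipush 61   [27, 61]
bipush -8   [27, 61, -8]
bipush -2   [27, 61, -8, -2]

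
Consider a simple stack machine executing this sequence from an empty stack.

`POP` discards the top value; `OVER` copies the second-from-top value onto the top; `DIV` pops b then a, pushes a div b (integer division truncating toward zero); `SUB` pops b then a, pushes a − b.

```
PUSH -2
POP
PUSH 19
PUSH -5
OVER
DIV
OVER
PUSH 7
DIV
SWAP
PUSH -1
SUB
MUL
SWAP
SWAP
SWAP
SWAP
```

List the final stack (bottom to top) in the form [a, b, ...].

PUSH -2 -> [-2]
POP     -> []
PUSH 19 -> [19]
PUSH -5 -> [19, -5]
OVER    -> [19, -5, 19]
DIV     -> [19, 0]
OVER    -> [19, 0, 19]
PUSH 7  -> [19, 0, 19, 7]
DIV     -> [19, 0, 2]
SWAP    -> [19, 2, 0]
PUSH -1 -> [19, 2, 0, -1]
SUB     -> [19, 2, 1]
MUL     -> [19, 2]
SWAP    -> [2, 19]
SWAP    -> [19, 2]
SWAP    -> [2, 19]
SWAP    -> [19, 2]

[19, 2]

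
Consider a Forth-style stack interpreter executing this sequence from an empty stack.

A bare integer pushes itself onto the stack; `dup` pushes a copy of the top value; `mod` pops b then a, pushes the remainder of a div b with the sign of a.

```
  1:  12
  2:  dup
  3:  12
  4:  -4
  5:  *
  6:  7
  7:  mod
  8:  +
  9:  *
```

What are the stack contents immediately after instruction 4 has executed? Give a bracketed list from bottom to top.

[12, 12, 12, -4]

12  : 12
dup : 12 12
12  : 12 12 12
-4  : 12 12 12 -4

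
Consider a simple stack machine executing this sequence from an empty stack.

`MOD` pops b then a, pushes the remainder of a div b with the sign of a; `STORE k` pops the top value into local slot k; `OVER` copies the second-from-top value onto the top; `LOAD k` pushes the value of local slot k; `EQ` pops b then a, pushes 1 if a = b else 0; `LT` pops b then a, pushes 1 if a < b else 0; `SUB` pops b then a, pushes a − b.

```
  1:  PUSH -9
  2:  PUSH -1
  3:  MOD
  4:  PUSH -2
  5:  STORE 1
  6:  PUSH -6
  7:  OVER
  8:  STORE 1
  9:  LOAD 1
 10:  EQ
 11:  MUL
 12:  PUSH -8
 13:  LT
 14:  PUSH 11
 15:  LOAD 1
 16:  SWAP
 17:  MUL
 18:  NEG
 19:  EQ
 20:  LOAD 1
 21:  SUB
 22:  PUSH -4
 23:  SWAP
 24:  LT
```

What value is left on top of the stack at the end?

PUSH -9  [-9]
PUSH -1  [-9, -1]
MOD      [0]
PUSH -2  [0, -2]
STORE 1  [0]
PUSH -6  [0, -6]
OVER     [0, -6, 0]
STORE 1  [0, -6]
LOAD 1   [0, -6, 0]
EQ       [0, 0]
MUL      [0]
PUSH -8  [0, -8]
LT       [0]
PUSH 11  [0, 11]
LOAD 1   [0, 11, 0]
SWAP     [0, 0, 11]
MUL      [0, 0]
NEG      [0, 0]
EQ       [1]
LOAD 1   [1, 0]
SUB      [1]
PUSH -4  [1, -4]
SWAP     [-4, 1]
LT       [1]

1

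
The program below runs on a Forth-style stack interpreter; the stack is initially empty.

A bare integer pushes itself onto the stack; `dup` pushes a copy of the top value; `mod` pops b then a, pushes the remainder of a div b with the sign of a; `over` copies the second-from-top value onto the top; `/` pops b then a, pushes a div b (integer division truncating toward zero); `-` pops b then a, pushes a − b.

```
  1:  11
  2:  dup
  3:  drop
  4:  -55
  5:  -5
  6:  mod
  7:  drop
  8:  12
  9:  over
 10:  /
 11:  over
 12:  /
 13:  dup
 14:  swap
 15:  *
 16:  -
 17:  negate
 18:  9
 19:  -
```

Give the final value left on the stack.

-20

11     -> [11]
dup    -> [11, 11]
drop   -> [11]
-55    -> [11, -55]
-5     -> [11, -55, -5]
mod    -> [11, 0]
drop   -> [11]
12     -> [11, 12]
over   -> [11, 12, 11]
/      -> [11, 1]
over   -> [11, 1, 11]
/      -> [11, 0]
dup    -> [11, 0, 0]
swap   -> [11, 0, 0]
*      -> [11, 0]
-      -> [11]
negate -> [-11]
9      -> [-11, 9]
-      -> [-20]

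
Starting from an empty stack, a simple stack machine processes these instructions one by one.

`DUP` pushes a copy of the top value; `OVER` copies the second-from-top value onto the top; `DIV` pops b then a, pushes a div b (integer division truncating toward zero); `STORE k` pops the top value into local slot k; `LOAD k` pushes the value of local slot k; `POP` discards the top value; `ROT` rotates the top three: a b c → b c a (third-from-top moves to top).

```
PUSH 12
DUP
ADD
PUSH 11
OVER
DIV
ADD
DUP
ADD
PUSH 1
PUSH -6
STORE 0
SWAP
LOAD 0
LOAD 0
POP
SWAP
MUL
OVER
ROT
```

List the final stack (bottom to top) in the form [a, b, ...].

PUSH 12  12
DUP      12 12
ADD      24
PUSH 11  24 11
OVER     24 11 24
DIV      24 0
ADD      24
DUP      24 24
ADD      48
PUSH 1   48 1
PUSH -6  48 1 -6
STORE 0  48 1
SWAP     1 48
LOAD 0   1 48 -6
LOAD 0   1 48 -6 -6
POP      1 48 -6
SWAP     1 -6 48
MUL      1 -288
OVER     1 -288 1
ROT      -288 1 1

[-288, 1, 1]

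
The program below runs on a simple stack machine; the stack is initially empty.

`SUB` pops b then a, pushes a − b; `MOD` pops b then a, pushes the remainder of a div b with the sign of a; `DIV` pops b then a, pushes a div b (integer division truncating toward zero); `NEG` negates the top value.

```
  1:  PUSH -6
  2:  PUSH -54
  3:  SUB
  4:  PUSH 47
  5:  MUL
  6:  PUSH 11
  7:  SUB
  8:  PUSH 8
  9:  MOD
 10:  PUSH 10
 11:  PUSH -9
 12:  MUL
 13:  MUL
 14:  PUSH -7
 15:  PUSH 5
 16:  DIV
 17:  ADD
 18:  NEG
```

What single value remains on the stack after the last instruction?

451

PUSH -6  -> [-6]
PUSH -54 -> [-6, -54]
SUB      -> [48]
PUSH 47  -> [48, 47]
MUL      -> [2256]
PUSH 11  -> [2256, 11]
SUB      -> [2245]
PUSH 8   -> [2245, 8]
MOD      -> [5]
PUSH 10  -> [5, 10]
PUSH -9  -> [5, 10, -9]
MUL      -> [5, -90]
MUL      -> [-450]
PUSH -7  -> [-450, -7]
PUSH 5   -> [-450, -7, 5]
DIV      -> [-450, -1]
ADD      -> [-451]
NEG      -> [451]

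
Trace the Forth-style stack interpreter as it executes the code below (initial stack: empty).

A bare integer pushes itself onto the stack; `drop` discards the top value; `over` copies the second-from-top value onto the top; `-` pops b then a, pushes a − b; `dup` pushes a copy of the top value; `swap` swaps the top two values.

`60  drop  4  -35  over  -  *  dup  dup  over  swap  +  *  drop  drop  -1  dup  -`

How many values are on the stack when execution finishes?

60    [60]
drop  []
4     [4]
-35   [4, -35]
over  [4, -35, 4]
-     [4, -39]
*     [-156]
dup   [-156, -156]
dup   [-156, -156, -156]
over  [-156, -156, -156, -156]
swap  [-156, -156, -156, -156]
+     [-156, -156, -312]
*     [-156, 48672]
drop  [-156]
drop  []
-1    [-1]
dup   [-1, -1]
-     [0]

1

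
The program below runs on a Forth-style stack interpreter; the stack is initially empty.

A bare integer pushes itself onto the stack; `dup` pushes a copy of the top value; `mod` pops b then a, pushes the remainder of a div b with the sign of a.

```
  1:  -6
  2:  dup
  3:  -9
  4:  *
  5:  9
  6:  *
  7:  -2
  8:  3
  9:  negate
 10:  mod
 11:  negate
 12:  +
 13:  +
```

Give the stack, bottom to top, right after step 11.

-6     → -6
dup    → -6 -6
-9     → -6 -6 -9
*      → -6 54
9      → -6 54 9
*      → -6 486
-2     → -6 486 -2
3      → -6 486 -2 3
negate → -6 486 -2 -3
mod    → -6 486 -2
negate → -6 486 2

[-6, 486, 2]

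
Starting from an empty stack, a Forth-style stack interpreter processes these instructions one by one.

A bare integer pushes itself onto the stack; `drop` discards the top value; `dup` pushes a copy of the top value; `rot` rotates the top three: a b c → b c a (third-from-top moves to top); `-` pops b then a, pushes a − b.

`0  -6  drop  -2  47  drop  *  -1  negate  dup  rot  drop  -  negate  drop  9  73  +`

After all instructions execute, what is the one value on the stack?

82

0       [0]
-6      [0, -6]
drop    [0]
-2      [0, -2]
47      [0, -2, 47]
drop    [0, -2]
*       [0]
-1      [0, -1]
negate  [0, 1]
dup     [0, 1, 1]
rot     [1, 1, 0]
drop    [1, 1]
-       [0]
negate  [0]
drop    []
9       [9]
73      [9, 73]
+       [82]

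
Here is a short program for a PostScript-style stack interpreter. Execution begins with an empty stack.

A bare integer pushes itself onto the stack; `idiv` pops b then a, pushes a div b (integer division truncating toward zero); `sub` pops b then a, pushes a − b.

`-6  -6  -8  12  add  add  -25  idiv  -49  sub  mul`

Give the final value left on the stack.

-294

-6    [-6]
-6    [-6, -6]
-8    [-6, -6, -8]
12    [-6, -6, -8, 12]
add   [-6, -6, 4]
add   [-6, -2]
-25   [-6, -2, -25]
idiv  [-6, 0]
-49   [-6, 0, -49]
sub   [-6, 49]
mul   [-294]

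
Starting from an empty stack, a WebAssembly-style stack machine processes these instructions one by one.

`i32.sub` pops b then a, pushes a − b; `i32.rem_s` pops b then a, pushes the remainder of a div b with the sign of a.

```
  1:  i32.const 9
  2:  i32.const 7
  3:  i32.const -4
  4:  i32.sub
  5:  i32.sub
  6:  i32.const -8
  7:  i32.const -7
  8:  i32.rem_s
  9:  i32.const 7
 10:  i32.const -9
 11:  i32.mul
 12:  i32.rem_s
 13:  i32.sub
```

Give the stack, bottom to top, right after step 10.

i32.const 9  -> 9
i32.const 7  -> 9 7
i32.const -4 -> 9 7 -4
i32.sub      -> 9 11
i32.sub      -> -2
i32.const -8 -> -2 -8
i32.const -7 -> -2 -8 -7
i32.rem_s    -> -2 -1
i32.const 7  -> -2 -1 7
i32.const -9 -> -2 -1 7 -9

[-2, -1, 7, -9]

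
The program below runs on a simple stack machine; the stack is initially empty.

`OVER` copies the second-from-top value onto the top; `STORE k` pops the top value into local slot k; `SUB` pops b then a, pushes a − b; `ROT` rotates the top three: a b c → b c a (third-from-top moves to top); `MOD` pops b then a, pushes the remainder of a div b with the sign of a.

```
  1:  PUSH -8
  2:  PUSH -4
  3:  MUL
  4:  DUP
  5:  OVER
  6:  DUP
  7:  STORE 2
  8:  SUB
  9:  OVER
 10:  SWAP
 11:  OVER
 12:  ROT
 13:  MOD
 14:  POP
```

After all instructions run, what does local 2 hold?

PUSH -8 -> -8
PUSH -4 -> -8 -4
MUL     -> 32
DUP     -> 32 32
OVER    -> 32 32 32
DUP     -> 32 32 32 32
STORE 2 -> 32 32 32
SUB     -> 32 0
OVER    -> 32 0 32
SWAP    -> 32 32 0
OVER    -> 32 32 0 32
ROT     -> 32 0 32 32
MOD     -> 32 0 0
POP     -> 32 0

32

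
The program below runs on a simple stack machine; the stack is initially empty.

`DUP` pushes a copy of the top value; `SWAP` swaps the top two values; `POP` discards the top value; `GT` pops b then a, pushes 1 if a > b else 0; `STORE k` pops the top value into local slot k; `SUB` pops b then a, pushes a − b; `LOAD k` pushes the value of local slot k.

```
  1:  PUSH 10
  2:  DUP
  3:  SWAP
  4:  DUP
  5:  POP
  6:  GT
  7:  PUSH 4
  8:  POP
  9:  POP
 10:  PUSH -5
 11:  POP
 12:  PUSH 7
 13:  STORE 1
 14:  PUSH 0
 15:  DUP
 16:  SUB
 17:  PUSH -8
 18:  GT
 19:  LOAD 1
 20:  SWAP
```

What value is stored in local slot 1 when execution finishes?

7

PUSH 10 -> [10]
DUP     -> [10, 10]
SWAP    -> [10, 10]
DUP     -> [10, 10, 10]
POP     -> [10, 10]
GT      -> [0]
PUSH 4  -> [0, 4]
POP     -> [0]
POP     -> []
PUSH -5 -> [-5]
POP     -> []
PUSH 7  -> [7]
STORE 1 -> []
PUSH 0  -> [0]
DUP     -> [0, 0]
SUB     -> [0]
PUSH -8 -> [0, -8]
GT      -> [1]
LOAD 1  -> [1, 7]
SWAP    -> [7, 1]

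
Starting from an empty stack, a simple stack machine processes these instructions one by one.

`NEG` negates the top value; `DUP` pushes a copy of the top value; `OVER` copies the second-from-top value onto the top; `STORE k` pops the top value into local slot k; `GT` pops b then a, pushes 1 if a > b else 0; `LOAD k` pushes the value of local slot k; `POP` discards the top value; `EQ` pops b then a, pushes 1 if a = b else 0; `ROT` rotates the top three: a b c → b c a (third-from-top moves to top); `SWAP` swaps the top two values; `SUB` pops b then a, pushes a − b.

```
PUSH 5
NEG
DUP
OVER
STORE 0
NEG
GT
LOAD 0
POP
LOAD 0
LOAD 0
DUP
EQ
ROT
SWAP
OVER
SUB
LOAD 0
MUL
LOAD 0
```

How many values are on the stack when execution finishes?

PUSH 5  → [5]
NEG     → [-5]
DUP     → [-5, -5]
OVER    → [-5, -5, -5]
STORE 0 → [-5, -5]
NEG     → [-5, 5]
GT      → [0]
LOAD 0  → [0, -5]
POP     → [0]
LOAD 0  → [0, -5]
LOAD 0  → [0, -5, -5]
DUP     → [0, -5, -5, -5]
EQ      → [0, -5, 1]
ROT     → [-5, 1, 0]
SWAP    → [-5, 0, 1]
OVER    → [-5, 0, 1, 0]
SUB     → [-5, 0, 1]
LOAD 0  → [-5, 0, 1, -5]
MUL     → [-5, 0, -5]
LOAD 0  → [-5, 0, -5, -5]

4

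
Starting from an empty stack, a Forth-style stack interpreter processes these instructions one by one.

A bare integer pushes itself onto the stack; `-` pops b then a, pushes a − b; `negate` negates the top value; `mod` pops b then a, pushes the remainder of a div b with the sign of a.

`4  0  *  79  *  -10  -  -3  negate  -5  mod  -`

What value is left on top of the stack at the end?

4      : 4
0      : 4 0
*      : 0
79     : 0 79
*      : 0
-10    : 0 -10
-      : 10
-3     : 10 -3
negate : 10 3
-5     : 10 3 -5
mod    : 10 3
-      : 7

7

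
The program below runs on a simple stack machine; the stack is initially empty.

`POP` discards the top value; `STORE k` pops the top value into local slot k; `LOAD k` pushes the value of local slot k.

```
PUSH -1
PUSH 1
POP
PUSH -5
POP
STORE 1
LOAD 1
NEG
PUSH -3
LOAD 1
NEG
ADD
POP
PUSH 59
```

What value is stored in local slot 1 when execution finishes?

PUSH -1 : [-1]
PUSH 1  : [-1, 1]
POP     : [-1]
PUSH -5 : [-1, -5]
POP     : [-1]
STORE 1 : []
LOAD 1  : [-1]
NEG     : [1]
PUSH -3 : [1, -3]
LOAD 1  : [1, -3, -1]
NEG     : [1, -3, 1]
ADD     : [1, -2]
POP     : [1]
PUSH 59 : [1, 59]

-1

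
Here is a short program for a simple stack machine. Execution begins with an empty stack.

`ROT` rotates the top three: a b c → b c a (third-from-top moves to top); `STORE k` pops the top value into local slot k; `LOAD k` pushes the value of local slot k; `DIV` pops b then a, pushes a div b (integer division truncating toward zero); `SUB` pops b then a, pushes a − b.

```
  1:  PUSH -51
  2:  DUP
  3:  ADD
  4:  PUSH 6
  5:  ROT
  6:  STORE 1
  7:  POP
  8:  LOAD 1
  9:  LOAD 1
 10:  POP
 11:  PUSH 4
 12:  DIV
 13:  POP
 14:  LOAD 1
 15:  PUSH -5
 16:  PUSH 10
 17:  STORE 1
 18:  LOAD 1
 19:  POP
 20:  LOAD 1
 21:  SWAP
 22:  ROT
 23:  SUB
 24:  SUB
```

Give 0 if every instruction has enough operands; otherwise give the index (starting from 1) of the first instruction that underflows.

5

PUSH -51 : [-51]
DUP      : [-51, -51]
ADD      : [-102]
PUSH 6   : [-102, 6]
ROT  — needs 3 operands, stack has 2 → underflow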